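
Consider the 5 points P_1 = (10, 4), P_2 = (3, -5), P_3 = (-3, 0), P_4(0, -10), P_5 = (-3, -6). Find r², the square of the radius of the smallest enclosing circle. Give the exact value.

74

The minimum enclosing circle of a finite set is fixed by two of the points (as a diameter) or three (as a circumcircle).
The farthest pair is P_1–P_4 with squared distance 296. The circle on this segment as diameter has centre (5, -3) and r² = 296/4 = 74.
Check P_2: distance² to centre = 8 ≤ 74, so it lies inside.
All remaining points lie in this disk, and no smaller disk contains both endpoints, so this is the minimum enclosing circle.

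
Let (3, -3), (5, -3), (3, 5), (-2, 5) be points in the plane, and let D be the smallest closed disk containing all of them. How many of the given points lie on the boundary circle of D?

The farthest pair is (5, -3)–(-2, 5) with squared distance 113. The circle on this segment as diameter has centre (1.5, 1) and r² = 113/4 = 28.25.
Check (3, -3): distance² to centre = 18.25 ≤ 28.25, so it lies inside.
All remaining points lie in this disk, and no smaller disk contains both endpoints, so this is the minimum enclosing circle.
The points at distance exactly r from the centre are (5, -3), (-2, 5) — 2 points.

2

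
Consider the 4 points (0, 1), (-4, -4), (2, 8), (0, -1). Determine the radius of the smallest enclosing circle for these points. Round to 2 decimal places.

The farthest pair is (-4, -4)–(2, 8) with squared distance 180. The circle on this segment as diameter has centre (-1, 2) and r² = 180/4 = 45.
Check (0, 1): distance² to centre = 2 ≤ 45, so it lies inside.
All remaining points lie in this disk, and no smaller disk contains both endpoints, so this is the minimum enclosing circle.
r = √45 ≈ 6.71.

6.71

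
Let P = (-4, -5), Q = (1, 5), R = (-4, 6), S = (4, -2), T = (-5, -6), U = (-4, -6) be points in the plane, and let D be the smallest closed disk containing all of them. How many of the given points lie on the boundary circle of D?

3

The minimum enclosing circle is determined by three boundary points: R, S, T.
Their circumcentre is (-57/26, -5/26) with r² = 14065/338.
The farthest remaining point Q is at distance² 12557/338 ≤ 14065/338.
The points at distance exactly r from the centre are R, S, T — 3 points.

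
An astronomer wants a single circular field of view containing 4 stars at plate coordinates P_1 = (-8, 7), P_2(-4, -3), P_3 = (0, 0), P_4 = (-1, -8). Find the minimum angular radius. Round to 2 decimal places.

8.28

A smallest enclosing disk is always determined by at most three of the input points on its boundary.
The farthest pair is P_1–P_4 with squared distance 274. The circle on this segment as diameter has centre (-4.5, -0.5) and r² = 274/4 = 68.5.
Check P_2: distance² to centre = 6.5 ≤ 68.5, so it lies inside.
All remaining points lie in this disk, and no smaller disk contains both endpoints, so this is the minimum enclosing circle.
r = √(68.5) ≈ 8.28.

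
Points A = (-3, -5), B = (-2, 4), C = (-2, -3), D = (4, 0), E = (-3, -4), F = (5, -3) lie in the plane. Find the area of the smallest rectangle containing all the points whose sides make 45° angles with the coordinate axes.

In coordinates u = x + y, v = x − y the rectangle is axis-aligned; the map (x,y)→(u,v) scales areas by 2.
u-values: -8, 2, -5, 4, -7, 2; range = 4 − (-8) = 12.
v-values: 2, -6, 1, 4, 1, 8; range = 8 − (-6) = 14.
Area = (12 × 14) / 2 = 84.

84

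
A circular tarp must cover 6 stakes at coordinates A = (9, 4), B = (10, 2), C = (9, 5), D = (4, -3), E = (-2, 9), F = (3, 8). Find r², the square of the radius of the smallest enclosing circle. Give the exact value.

58865/1156

The minimum enclosing circle of a finite set is fixed by two of the points (as a diameter) or three (as a circumcircle).
The minimum enclosing circle is determined by three boundary points: B, D, E.
Their circumcentre is (54/17, 139/34) with r² = 58865/1156.
The farthest remaining point C is at distance² 40165/1156 ≤ 58865/1156.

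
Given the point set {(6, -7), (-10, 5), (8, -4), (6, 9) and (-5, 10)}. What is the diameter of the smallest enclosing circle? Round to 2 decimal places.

The minimum enclosing circle is determined by three boundary points: (6, -7), (-10, 5), (6, 9).
Their circumcentre is (-0.5, 1) with r² = 106.25.
The farthest remaining point (-5, 10) is at distance² 101.25 ≤ 106.25.
Diameter = 2r = 2√(106.25) ≈ 20.62.

20.62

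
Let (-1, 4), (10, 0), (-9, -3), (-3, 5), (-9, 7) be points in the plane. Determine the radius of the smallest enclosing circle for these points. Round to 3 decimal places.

By Welzl's lemma the MEC is supported by two points (diametrically opposite) or three points (on a circumcircle).
The minimum enclosing circle is determined by three boundary points: (10, 0), (-9, -3), (-9, 7).
Their circumcentre is (-1/19, 2) with r² = 37925/361.
The farthest remaining point (-3, 5) is at distance² 6385/361 ≤ 37925/361.
r = √(37925/361) ≈ 10.250.

10.250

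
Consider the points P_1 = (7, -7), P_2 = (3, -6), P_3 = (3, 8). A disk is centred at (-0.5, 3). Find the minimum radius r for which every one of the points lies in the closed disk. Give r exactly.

12.5

The required radius is the distance from (-0.5, 3) to the farthest point.
Squared distances: 156.25, 93.25, 37.25.
Maximum is 156.25, attained at P_1.
r = √(156.25) = 12.5.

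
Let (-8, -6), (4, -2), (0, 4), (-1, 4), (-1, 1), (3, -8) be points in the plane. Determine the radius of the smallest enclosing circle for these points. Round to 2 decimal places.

7.03

A smallest enclosing disk is always determined by at most three of the input points on its boundary.
The minimum enclosing circle is determined by three boundary points: (-8, -6), (0, 4), (3, -8).
Their circumcentre is (-73/42, -59/21) with r² = 87125/1764.
The farthest remaining point (-1, 4) is at distance² 82757/1764 ≤ 87125/1764.
r = √(87125/1764) ≈ 7.03.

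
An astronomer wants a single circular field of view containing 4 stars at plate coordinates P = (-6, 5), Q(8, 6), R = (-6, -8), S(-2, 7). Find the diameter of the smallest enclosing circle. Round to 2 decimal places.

19.80

The farthest pair is Q–R with squared distance 392. The circle on this segment as diameter has centre (1, -1) and r² = 392/4 = 98.
Check P: distance² to centre = 85 ≤ 98, so it lies inside.
All remaining points lie in this disk, and no smaller disk contains both endpoints, so this is the minimum enclosing circle.
Diameter = 2r = 2√98 ≈ 19.80.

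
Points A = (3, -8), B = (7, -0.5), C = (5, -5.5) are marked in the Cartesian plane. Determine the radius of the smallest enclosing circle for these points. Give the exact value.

4.25

Side lengths²: AB² = 72.25, AC² = 10.25, BC² = 29.
Since AB² = 72.25 ≥ 29 + 10.25 = 39.25, the angle opposite AB is not acute, so the smallest enclosing circle has AB as diameter.
Centre = midpoint of AB = (5, -4.25), r² = 72.25/4 = 18.0625.
r = √(18.0625) = 4.25.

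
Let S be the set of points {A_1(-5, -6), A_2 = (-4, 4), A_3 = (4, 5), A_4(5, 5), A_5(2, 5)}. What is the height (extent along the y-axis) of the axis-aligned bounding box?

11

max y = 5, min y = -6, so height = 11.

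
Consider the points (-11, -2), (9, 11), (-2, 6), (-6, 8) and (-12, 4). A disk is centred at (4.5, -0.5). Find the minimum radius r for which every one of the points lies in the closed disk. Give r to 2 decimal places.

17.10

The required radius is the distance from (4.5, -0.5) to the farthest point.
Squared distances: 242.5, 152.5, 84.5, 182.5, 292.5.
Maximum is 292.5, attained at (-12, 4).
r = √(292.5) ≈ 17.10.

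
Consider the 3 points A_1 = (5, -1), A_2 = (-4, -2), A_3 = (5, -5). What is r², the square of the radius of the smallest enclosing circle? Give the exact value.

205/9

Side lengths²: A_1A_2² = 82, A_1A_3² = 16, A_2A_3² = 90.
Since A_2A_3² = 90 < 82 + 16 = 98, the triangle is acute, so the smallest enclosing circle is the circumcircle.
Circumcentre = (2/3, -3), r² = 205/9.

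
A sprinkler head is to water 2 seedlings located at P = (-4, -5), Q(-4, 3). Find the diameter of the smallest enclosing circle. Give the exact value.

8

The smallest circle enclosing two points has them as diameter endpoints.
Centre = midpoint = (-4, -1); r² = |PQ|²/4 = 64/4 = 16.
Diameter = 2r = 2√16 = 8.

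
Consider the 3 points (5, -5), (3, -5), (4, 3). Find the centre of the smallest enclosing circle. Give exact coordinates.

Call the three points A, B, C in the order given.
Side lengths²: AB² = 4, AC² = 65, BC² = 65.
Since BC² = 65 < 65 + 4 = 69, the triangle is acute, so the smallest enclosing circle is the circumcircle.
Circumcentre = (4, -1.0625), r² = 16.50390625.
Centre = (4, -1.0625).

(4, -1.0625)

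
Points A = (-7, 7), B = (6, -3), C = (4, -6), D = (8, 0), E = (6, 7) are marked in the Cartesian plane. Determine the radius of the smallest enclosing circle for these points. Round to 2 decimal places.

8.61

A smallest enclosing disk is always determined by at most three of the input points on its boundary.
The minimum enclosing circle is determined by three boundary points: A, C, E.
Their circumcentre is (-0.5, 35/26) with r² = 25085/338.
The farthest remaining point D is at distance² 25033/338 ≤ 25085/338.
r = √(25085/338) ≈ 8.61.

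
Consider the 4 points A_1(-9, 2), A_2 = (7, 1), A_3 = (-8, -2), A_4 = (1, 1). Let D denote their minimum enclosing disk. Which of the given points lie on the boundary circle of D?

The farthest pair is A_1–A_2 with squared distance 257. The circle on this segment as diameter has centre (-1, 1.5) and r² = 257/4 = 64.25.
Check A_3: distance² to centre = 61.25 ≤ 64.25, so it lies inside.
All remaining points lie in this disk, and no smaller disk contains both endpoints, so this is the minimum enclosing circle.
The points at distance exactly r from the centre are A_1, A_2 — 2 points.

A_1, A_2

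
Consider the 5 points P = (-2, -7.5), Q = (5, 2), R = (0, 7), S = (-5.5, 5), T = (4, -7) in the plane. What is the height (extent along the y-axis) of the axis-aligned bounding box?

max y = 7, min y = -7.5, so height = 14.5.

14.5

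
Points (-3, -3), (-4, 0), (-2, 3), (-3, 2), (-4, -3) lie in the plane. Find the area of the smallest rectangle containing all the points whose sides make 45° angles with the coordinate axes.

20

In coordinates u = x + y, v = x − y the rectangle is axis-aligned; the map (x,y)→(u,v) scales areas by 2.
u-values: -6, -4, 1, -1, -7; range = 1 − (-7) = 8.
v-values: 0, -4, -5, -5, -1; range = 0 − (-5) = 5.
Area = (8 × 5) / 2 = 20.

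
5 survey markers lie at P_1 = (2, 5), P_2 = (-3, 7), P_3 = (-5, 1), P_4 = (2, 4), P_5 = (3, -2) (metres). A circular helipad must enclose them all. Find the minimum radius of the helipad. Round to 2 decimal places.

The minimum enclosing circle of a finite set is fixed by two of the points (as a diameter) or three (as a circumcircle).
The farthest pair is P_2–P_5 with squared distance 117. The circle on this segment as diameter has centre (0, 2.5) and r² = 117/4 = 29.25.
Check P_1: distance² to centre = 10.25 ≤ 29.25, so it lies inside.
All remaining points lie in this disk, and no smaller disk contains both endpoints, so this is the minimum enclosing circle.
r = √(29.25) ≈ 5.41.

5.41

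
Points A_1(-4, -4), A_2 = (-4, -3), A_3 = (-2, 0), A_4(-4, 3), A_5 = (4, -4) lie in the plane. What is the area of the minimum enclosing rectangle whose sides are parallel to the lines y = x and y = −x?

60

In coordinates u = x + y, v = x − y the rectangle is axis-aligned; the map (x,y)→(u,v) scales areas by 2.
u-values: -8, -7, -2, -1, 0; range = 0 − (-8) = 8.
v-values: 0, -1, -2, -7, 8; range = 8 − (-7) = 15.
Area = (8 × 15) / 2 = 60.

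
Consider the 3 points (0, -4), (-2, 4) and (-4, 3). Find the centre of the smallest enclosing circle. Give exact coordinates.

(-11/9, -1/18)

Call the three points A, B, C in the order given.
Side lengths²: AB² = 68, AC² = 65, BC² = 5.
Since AB² = 68 < 65 + 5 = 70, the triangle is acute, so the smallest enclosing circle is the circumcircle.
Circumcentre = (-11/9, -1/18), r² = 5525/324.
Centre = (-11/9, -1/18).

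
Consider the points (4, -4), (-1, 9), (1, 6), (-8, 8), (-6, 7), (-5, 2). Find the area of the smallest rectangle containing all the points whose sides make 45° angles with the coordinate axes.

132

In coordinates u = x + y, v = x − y the rectangle is axis-aligned; the map (x,y)→(u,v) scales areas by 2.
u-values: 0, 8, 7, 0, 1, -3; range = 8 − (-3) = 11.
v-values: 8, -10, -5, -16, -13, -7; range = 8 − (-16) = 24.
Area = (11 × 24) / 2 = 132.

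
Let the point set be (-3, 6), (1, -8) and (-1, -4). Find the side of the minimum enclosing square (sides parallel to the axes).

14

The bounding box has width 4 and height 14.
An axis-aligned square enclosing the set must have side ≥ max(width, height).
So the minimum side is max(4, 14) = 14.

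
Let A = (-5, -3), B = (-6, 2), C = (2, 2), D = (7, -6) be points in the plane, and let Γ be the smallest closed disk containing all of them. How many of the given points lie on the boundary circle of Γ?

2

A smallest enclosing disk is always determined by at most three of the input points on its boundary.
The farthest pair is B–D with squared distance 233. The circle on this segment as diameter has centre (0.5, -2) and r² = 233/4 = 58.25.
Check A: distance² to centre = 31.25 ≤ 58.25, so it lies inside.
All remaining points lie in this disk, and no smaller disk contains both endpoints, so this is the minimum enclosing circle.
The points at distance exactly r from the centre are B, D — 2 points.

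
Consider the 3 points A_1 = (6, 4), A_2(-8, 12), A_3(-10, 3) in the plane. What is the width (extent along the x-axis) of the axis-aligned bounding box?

16

max x = 6, min x = -10, so width = 16.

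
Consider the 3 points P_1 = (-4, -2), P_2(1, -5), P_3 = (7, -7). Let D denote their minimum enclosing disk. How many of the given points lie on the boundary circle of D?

2

Side lengths²: P_1P_2² = 34, P_1P_3² = 146, P_2P_3² = 40.
Since P_1P_3² = 146 ≥ 40 + 34 = 74, the angle opposite P_1P_3 is not acute, so the smallest enclosing circle has P_1P_3 as diameter.
Centre = midpoint of P_1P_3 = (1.5, -4.5), r² = 146/4 = 36.5.
The points at distance exactly r from the centre are P_1, P_3 — 2 points.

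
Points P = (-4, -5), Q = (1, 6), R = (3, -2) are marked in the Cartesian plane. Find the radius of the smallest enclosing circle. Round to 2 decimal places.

Side lengths²: PQ² = 146, PR² = 58, QR² = 68.
Since PQ² = 146 ≥ 68 + 58 = 126, the angle opposite PQ is not acute, so the smallest enclosing circle has PQ as diameter.
Centre = midpoint of PQ = (-1.5, 0.5), r² = 146/4 = 36.5.
r = √(36.5) ≈ 6.04.

6.04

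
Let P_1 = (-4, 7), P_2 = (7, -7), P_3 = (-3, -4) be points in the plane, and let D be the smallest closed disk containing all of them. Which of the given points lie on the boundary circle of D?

Side lengths²: P_1P_2² = 317, P_1P_3² = 122, P_2P_3² = 109.
Since P_1P_2² = 317 ≥ 122 + 109 = 231, the angle opposite P_1P_2 is not acute, so the smallest enclosing circle has P_1P_2 as diameter.
Centre = midpoint of P_1P_2 = (1.5, 0), r² = 317/4 = 79.25.
The points at distance exactly r from the centre are P_1, P_2 — 2 points.

P_1, P_2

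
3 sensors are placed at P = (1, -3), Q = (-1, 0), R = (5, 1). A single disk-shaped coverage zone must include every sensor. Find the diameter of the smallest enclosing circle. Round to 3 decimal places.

Side lengths²: PQ² = 13, PR² = 32, QR² = 37.
Since QR² = 37 < 32 + 13 = 45, the triangle is acute, so the smallest enclosing circle is the circumcircle.
Circumcentre = (2.1, -0.1), r² = 9.62.
Diameter = 2r = 2√(9.62) ≈ 6.203.

6.203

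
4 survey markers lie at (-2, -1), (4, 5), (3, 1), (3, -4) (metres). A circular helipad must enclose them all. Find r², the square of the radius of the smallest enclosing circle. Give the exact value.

A smallest enclosing disk is always determined by at most three of the input points on its boundary.
The minimum enclosing circle is determined by three boundary points: (-2, -1), (4, 5), (3, -4).
Their circumcentre is (2.375, 0.625) with r² = 21.78125.
The farthest remaining point (3, 1) is at distance² 0.53125 ≤ 21.78125.

21.78125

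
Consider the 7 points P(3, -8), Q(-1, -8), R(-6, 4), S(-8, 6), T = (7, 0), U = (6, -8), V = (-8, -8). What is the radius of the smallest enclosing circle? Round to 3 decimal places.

9.899

The farthest pair is S–U with squared distance 392. The circle on this segment as diameter has centre (-1, -1) and r² = 392/4 = 98.
Check P: distance² to centre = 65 ≤ 98, so it lies inside.
All remaining points lie in this disk, and no smaller disk contains both endpoints, so this is the minimum enclosing circle.
r = √98 ≈ 9.899.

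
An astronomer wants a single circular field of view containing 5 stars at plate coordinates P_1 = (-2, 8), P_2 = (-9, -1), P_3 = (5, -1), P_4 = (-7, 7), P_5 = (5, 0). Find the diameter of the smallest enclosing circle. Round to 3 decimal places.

The minimum enclosing circle of a finite set is fixed by two of the points (as a diameter) or three (as a circumcircle).
The minimum enclosing circle is determined by three boundary points: P_2, P_3, P_4.
Their circumcentre is (-2, 1.5) with r² = 55.25.
The farthest remaining point P_5 is at distance² 51.25 ≤ 55.25.
Diameter = 2r = 2√(55.25) ≈ 14.866.

14.866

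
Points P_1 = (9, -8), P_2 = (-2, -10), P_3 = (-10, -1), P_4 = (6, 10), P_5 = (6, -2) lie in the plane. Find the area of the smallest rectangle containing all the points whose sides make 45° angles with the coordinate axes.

364

In coordinates u = x + y, v = x − y the rectangle is axis-aligned; the map (x,y)→(u,v) scales areas by 2.
u-values: 1, -12, -11, 16, 4; range = 16 − (-12) = 28.
v-values: 17, 8, -9, -4, 8; range = 17 − (-9) = 26.
Area = (28 × 26) / 2 = 364.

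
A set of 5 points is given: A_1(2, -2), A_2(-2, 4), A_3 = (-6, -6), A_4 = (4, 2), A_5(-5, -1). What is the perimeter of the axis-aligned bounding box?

Width = max x − min x = 4 − (-6) = 10.
Height = max y − min y = 4 − (-6) = 10.
Perimeter = 2(10 + 10) = 40.

40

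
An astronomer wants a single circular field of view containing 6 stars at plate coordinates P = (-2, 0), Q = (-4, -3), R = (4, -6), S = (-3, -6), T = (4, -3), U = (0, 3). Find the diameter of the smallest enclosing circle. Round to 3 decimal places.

10.382

The minimum enclosing circle of a finite set is fixed by two of the points (as a diameter) or three (as a circumcircle).
The minimum enclosing circle is determined by three boundary points: R, S, U.
Their circumcentre is (0.5, -13/6) with r² = 485/18.
The farthest remaining point Q is at distance² 377/18 ≤ 485/18.
Diameter = 2r = 2√(485/18) ≈ 10.382.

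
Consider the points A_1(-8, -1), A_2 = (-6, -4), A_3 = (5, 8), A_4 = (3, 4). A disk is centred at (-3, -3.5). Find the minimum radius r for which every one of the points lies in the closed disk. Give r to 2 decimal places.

14.01

The required radius is the distance from (-3, -3.5) to the farthest point.
Squared distances: 31.25, 9.25, 196.25, 92.25.
Maximum is 196.25, attained at A_3.
r = √(196.25) ≈ 14.01.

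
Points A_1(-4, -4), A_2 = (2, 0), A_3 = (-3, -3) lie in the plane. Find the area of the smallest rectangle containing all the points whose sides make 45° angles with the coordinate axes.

10

In coordinates u = x + y, v = x − y the rectangle is axis-aligned; the map (x,y)→(u,v) scales areas by 2.
u-values: -8, 2, -6; range = 2 − (-8) = 10.
v-values: 0, 2, 0; range = 2 − 0 = 2.
Area = (10 × 2) / 2 = 10.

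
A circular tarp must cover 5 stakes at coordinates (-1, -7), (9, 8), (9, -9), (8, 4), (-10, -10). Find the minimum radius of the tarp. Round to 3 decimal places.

The minimum enclosing circle of a finite set is fixed by two of the points (as a diameter) or three (as a circumcircle).
The farthest pair is (9, 8)–(-10, -10) with squared distance 685. The circle on this segment as diameter has centre (-0.5, -1) and r² = 685/4 = 171.25.
Check (-1, -7): distance² to centre = 36.25 ≤ 171.25, so it lies inside.
All remaining points lie in this disk, and no smaller disk contains both endpoints, so this is the minimum enclosing circle.
r = √(171.25) ≈ 13.086.

13.086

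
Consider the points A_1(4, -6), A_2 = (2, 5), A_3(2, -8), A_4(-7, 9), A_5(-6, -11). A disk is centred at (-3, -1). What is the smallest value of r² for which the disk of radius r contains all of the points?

116

The required radius is the distance from (-3, -1) to the farthest point.
Squared distances: 74, 61, 74, 116, 109.
Maximum is 116, attained at A_4.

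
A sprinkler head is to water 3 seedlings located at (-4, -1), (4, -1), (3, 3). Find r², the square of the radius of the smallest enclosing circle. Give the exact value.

17.265625

Call the three points A, B, C in the order given.
Side lengths²: AB² = 64, AC² = 65, BC² = 17.
Since AC² = 65 < 64 + 17 = 81, the triangle is acute, so the smallest enclosing circle is the circumcircle.
Circumcentre = (0, 0.125), r² = 17.265625.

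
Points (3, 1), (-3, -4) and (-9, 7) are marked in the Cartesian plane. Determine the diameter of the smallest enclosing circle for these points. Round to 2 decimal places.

13.68

Call the three points A, B, C in the order given.
Side lengths²: AB² = 61, AC² = 180, BC² = 157.
Since AC² = 180 < 157 + 61 = 218, the triangle is acute, so the smallest enclosing circle is the circumcircle.
Circumcentre = (-3.59375, 2.8125), r² = 46.7626953125.
Diameter = 2r = 2√(46.7626953125) ≈ 13.68.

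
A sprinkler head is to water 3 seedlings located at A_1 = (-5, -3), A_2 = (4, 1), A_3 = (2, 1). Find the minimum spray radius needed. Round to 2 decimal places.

4.92

Side lengths²: A_1A_2² = 97, A_1A_3² = 65, A_2A_3² = 4.
Since A_1A_2² = 97 ≥ 65 + 4 = 69, the angle opposite A_1A_2 is not acute, so the smallest enclosing circle has A_1A_2 as diameter.
Centre = midpoint of A_1A_2 = (-0.5, -1), r² = 97/4 = 24.25.
r = √(24.25) ≈ 4.92.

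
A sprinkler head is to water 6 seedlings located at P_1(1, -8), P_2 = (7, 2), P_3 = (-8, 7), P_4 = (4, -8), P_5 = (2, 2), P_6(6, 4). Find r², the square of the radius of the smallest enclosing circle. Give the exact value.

A smallest enclosing disk is always determined by at most three of the input points on its boundary.
The farthest pair is P_3–P_4 with squared distance 369. The circle on this segment as diameter has centre (-2, -0.5) and r² = 369/4 = 92.25.
Check P_1: distance² to centre = 65.25 ≤ 92.25, so it lies inside.
All remaining points lie in this disk, and no smaller disk contains both endpoints, so this is the minimum enclosing circle.

92.25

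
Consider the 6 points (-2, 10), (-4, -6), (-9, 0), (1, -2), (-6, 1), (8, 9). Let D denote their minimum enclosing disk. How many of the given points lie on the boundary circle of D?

3

The minimum enclosing circle of a finite set is fixed by two of the points (as a diameter) or three (as a circumcircle).
The minimum enclosing circle is determined by three boundary points: (-4, -6), (-9, 0), (8, 9).
Their circumcentre is (41/98, 271/98) with r² = 462685/4802.
The farthest remaining point (-2, 10) is at distance² 279425/4802 ≤ 462685/4802.
The points at distance exactly r from the centre are (-4, -6), (-9, 0), (8, 9) — 3 points.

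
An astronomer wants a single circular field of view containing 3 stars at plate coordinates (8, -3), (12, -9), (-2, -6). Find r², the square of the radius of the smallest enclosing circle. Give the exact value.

Call the three points A, B, C in the order given.
Side lengths²: AB² = 52, AC² = 109, BC² = 205.
Since BC² = 205 ≥ 109 + 52 = 161, the angle opposite BC is not acute, so the smallest enclosing circle has BC as diameter.
Centre = midpoint of BC = (5, -7.5), r² = 205/4 = 51.25.

51.25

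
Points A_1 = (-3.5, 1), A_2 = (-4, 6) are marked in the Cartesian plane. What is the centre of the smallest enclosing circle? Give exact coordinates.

The smallest circle enclosing two points has them as diameter endpoints.
Centre = midpoint = (-3.75, 3.5); r² = |A_1A_2|²/4 = 25.25/4 = 6.3125.
Centre = (-3.75, 3.5).

(-3.75, 3.5)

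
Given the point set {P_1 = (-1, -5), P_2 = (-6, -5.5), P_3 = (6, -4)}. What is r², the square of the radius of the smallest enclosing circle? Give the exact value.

36.5625

Side lengths²: P_1P_2² = 25.25, P_1P_3² = 50, P_2P_3² = 146.25.
Since P_2P_3² = 146.25 ≥ 50 + 25.25 = 75.25, the angle opposite P_2P_3 is not acute, so the smallest enclosing circle has P_2P_3 as diameter.
Centre = midpoint of P_2P_3 = (0, -4.75), r² = 146.25/4 = 36.5625.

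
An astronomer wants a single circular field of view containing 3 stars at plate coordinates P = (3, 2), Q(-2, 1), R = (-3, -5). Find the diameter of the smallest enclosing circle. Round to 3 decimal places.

Side lengths²: PQ² = 26, PR² = 85, QR² = 37.
Since PR² = 85 ≥ 37 + 26 = 63, the angle opposite PR is not acute, so the smallest enclosing circle has PR as diameter.
Centre = midpoint of PR = (0, -1.5), r² = 85/4 = 21.25.
Diameter = 2r = 2√(21.25) ≈ 9.220.

9.220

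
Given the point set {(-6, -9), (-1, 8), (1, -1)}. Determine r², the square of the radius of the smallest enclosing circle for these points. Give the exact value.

Call the three points A, B, C in the order given.
Side lengths²: AB² = 314, AC² = 113, BC² = 85.
Since AB² = 314 ≥ 113 + 85 = 198, the angle opposite AB is not acute, so the smallest enclosing circle has AB as diameter.
Centre = midpoint of AB = (-3.5, -0.5), r² = 314/4 = 78.5.

78.5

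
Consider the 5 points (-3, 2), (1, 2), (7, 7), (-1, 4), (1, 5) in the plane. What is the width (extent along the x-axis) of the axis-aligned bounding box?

10

max x = 7, min x = -3, so width = 10.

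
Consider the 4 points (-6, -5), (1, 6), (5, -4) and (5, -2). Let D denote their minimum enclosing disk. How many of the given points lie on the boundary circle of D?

3

The minimum enclosing circle of a finite set is fixed by two of the points (as a diameter) or three (as a circumcircle).
The minimum enclosing circle is determined by three boundary points: (-6, -5), (1, 6), (5, -4).
Their circumcentre is (-49/57, -31/57) with r² = 150365/3249.
The farthest remaining point (5, -2) is at distance² 118445/3249 ≤ 150365/3249.
The points at distance exactly r from the centre are (-6, -5), (1, 6), (5, -4) — 3 points.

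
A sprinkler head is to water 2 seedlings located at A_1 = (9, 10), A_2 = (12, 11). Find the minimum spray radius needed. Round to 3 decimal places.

The smallest circle enclosing two points has them as diameter endpoints.
Centre = midpoint = (10.5, 10.5); r² = |A_1A_2|²/4 = 10/4 = 2.5.
r = √(2.5) ≈ 1.581.

1.581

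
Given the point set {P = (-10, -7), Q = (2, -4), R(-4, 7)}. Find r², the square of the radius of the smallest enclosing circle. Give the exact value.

61.9208

Side lengths²: PQ² = 153, PR² = 232, QR² = 157.
Since PR² = 232 < 157 + 153 = 310, the triangle is acute, so the smallest enclosing circle is the circumcircle.
Circumcentre = (-5.18, -0.78), r² = 61.9208.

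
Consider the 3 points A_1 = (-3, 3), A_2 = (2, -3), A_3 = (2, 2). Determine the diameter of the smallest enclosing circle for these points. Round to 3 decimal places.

Side lengths²: A_1A_2² = 61, A_1A_3² = 26, A_2A_3² = 25.
Since A_1A_2² = 61 ≥ 26 + 25 = 51, the angle opposite A_1A_2 is not acute, so the smallest enclosing circle has A_1A_2 as diameter.
Centre = midpoint of A_1A_2 = (-0.5, 0), r² = 61/4 = 15.25.
Diameter = 2r = 2√(15.25) ≈ 7.810.

7.810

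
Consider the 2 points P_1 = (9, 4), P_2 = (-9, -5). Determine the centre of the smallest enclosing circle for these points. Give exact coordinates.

(0, -0.5)

The smallest circle enclosing two points has them as diameter endpoints.
Centre = midpoint = (0, -0.5); r² = |P_1P_2|²/4 = 405/4 = 101.25.
Centre = (0, -0.5).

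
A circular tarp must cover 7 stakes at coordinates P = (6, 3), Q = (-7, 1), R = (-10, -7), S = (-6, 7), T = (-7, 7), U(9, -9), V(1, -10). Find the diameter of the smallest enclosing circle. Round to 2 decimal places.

22.76

The minimum enclosing circle of a finite set is fixed by two of the points (as a diameter) or three (as a circumcircle).
The minimum enclosing circle is determined by three boundary points: R, T, U.
Their circumcentre is (5/34, -63/34) with r² = 74825/578.
The farthest remaining point S is at distance² 67141/578 ≤ 74825/578.
Diameter = 2r = 2√(74825/578) ≈ 22.76.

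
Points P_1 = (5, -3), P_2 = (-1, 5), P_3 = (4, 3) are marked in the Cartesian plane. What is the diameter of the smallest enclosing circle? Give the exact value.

10

Side lengths²: P_1P_2² = 100, P_1P_3² = 37, P_2P_3² = 29.
Since P_1P_2² = 100 ≥ 37 + 29 = 66, the angle opposite P_1P_2 is not acute, so the smallest enclosing circle has P_1P_2 as diameter.
Centre = midpoint of P_1P_2 = (2, 1), r² = 100/4 = 25.
Diameter = 2r = 2√25 = 10.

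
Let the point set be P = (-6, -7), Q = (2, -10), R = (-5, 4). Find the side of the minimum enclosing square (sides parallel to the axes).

The bounding box has width 8 and height 14.
An axis-aligned square enclosing the set must have side ≥ max(width, height).
So the minimum side is max(8, 14) = 14.

14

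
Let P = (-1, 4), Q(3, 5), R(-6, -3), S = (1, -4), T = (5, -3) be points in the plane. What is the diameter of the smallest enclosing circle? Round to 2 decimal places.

12.41

The minimum enclosing circle of a finite set is fixed by two of the points (as a diameter) or three (as a circumcircle).
The minimum enclosing circle is determined by three boundary points: Q, R, T.
Their circumcentre is (-0.5, -0.125) with r² = 38.515625.
The farthest remaining point P is at distance² 17.265625 ≤ 38.515625.
Diameter = 2r = 2√(38.515625) ≈ 12.41.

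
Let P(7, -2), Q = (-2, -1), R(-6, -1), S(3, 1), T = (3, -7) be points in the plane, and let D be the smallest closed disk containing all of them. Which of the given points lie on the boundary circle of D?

P, R

A smallest enclosing disk is always determined by at most three of the input points on its boundary.
The farthest pair is P–R with squared distance 170. The circle on this segment as diameter has centre (0.5, -1.5) and r² = 170/4 = 42.5.
Check Q: distance² to centre = 6.5 ≤ 42.5, so it lies inside.
All remaining points lie in this disk, and no smaller disk contains both endpoints, so this is the minimum enclosing circle.
The points at distance exactly r from the centre are P, R — 2 points.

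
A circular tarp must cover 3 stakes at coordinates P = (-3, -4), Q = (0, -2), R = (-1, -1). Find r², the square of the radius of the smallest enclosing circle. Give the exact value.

Side lengths²: PQ² = 13, PR² = 13, QR² = 2.
Since PR² = 13 < 13 + 2 = 15, the triangle is acute, so the smallest enclosing circle is the circumcircle.
Circumcentre = (-1.7, -2.7), r² = 3.38.

3.38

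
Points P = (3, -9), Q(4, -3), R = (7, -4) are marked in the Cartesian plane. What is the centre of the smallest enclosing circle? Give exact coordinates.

Side lengths²: PQ² = 37, PR² = 41, QR² = 10.
Since PR² = 41 < 37 + 10 = 47, the triangle is acute, so the smallest enclosing circle is the circumcircle.
Circumcentre = (175/38, -235/38), r² = 7585/722.
Centre = (175/38, -235/38).

(175/38, -235/38)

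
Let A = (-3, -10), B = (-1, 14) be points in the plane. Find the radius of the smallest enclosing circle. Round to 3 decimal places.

12.042

The smallest circle enclosing two points has them as diameter endpoints.
Centre = midpoint = (-2, 2); r² = |AB|²/4 = 580/4 = 145.
r = √145 ≈ 12.042.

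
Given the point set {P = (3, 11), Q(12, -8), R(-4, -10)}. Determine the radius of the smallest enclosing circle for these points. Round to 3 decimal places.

11.652

Side lengths²: PQ² = 442, PR² = 490, QR² = 260.
Since PR² = 490 < 442 + 260 = 702, the triangle is acute, so the smallest enclosing circle is the circumcircle.
Circumcentre = (68/23, -15/23), r² = 71825/529.
r = √(71825/529) ≈ 11.652.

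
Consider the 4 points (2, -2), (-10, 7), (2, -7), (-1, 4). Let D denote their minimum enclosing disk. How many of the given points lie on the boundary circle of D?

2

By Welzl's lemma the MEC is supported by two points (diametrically opposite) or three points (on a circumcircle).
The farthest pair is (-10, 7)–(2, -7) with squared distance 340. The circle on this segment as diameter has centre (-4, 0) and r² = 340/4 = 85.
Check (2, -2): distance² to centre = 40 ≤ 85, so it lies inside.
All remaining points lie in this disk, and no smaller disk contains both endpoints, so this is the minimum enclosing circle.
The points at distance exactly r from the centre are (-10, 7), (2, -7) — 2 points.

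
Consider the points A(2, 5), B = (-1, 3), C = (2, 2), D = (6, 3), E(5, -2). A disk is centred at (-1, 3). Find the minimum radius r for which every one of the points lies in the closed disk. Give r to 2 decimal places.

7.81

The required radius is the distance from (-1, 3) to the farthest point.
Squared distances: 13, 0, 10, 49, 61.
Maximum is 61, attained at E.
r = √61 ≈ 7.81.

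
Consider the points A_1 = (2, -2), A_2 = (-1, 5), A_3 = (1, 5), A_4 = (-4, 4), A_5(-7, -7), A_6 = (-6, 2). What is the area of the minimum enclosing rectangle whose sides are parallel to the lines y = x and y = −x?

120

In coordinates u = x + y, v = x − y the rectangle is axis-aligned; the map (x,y)→(u,v) scales areas by 2.
u-values: 0, 4, 6, 0, -14, -4; range = 6 − (-14) = 20.
v-values: 4, -6, -4, -8, 0, -8; range = 4 − (-8) = 12.
Area = (20 × 12) / 2 = 120.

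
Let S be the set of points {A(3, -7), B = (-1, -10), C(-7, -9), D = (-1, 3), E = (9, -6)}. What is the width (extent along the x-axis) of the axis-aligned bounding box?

max x = 9, min x = -7, so width = 16.

16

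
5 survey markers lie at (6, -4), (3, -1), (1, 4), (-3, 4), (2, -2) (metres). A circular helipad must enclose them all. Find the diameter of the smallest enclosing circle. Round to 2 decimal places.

A smallest enclosing disk is always determined by at most three of the input points on its boundary.
The farthest pair is (6, -4)–(-3, 4) with squared distance 145. The circle on this segment as diameter has centre (1.5, 0) and r² = 145/4 = 36.25.
Check (3, -1): distance² to centre = 3.25 ≤ 36.25, so it lies inside.
All remaining points lie in this disk, and no smaller disk contains both endpoints, so this is the minimum enclosing circle.
Diameter = 2r = 2√(36.25) ≈ 12.04.

12.04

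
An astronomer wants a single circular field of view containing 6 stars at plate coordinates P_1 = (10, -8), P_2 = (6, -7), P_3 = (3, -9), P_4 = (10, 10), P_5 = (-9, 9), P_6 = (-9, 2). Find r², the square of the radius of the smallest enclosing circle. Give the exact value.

The minimum enclosing circle is determined by three boundary points: P_1, P_4, P_5.
Their circumcentre is (18/19, 1) with r² = 58825/361.
The farthest remaining point P_3 is at distance² 37621/361 ≤ 58825/361.

58825/361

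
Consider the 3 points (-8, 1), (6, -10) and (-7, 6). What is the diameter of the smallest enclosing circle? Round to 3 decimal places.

Call the three points A, B, C in the order given.
Side lengths²: AB² = 317, AC² = 26, BC² = 425.
Since BC² = 425 ≥ 317 + 26 = 343, the angle opposite BC is not acute, so the smallest enclosing circle has BC as diameter.
Centre = midpoint of BC = (-0.5, -2), r² = 425/4 = 106.25.
Diameter = 2r = 2√(106.25) ≈ 20.616.

20.616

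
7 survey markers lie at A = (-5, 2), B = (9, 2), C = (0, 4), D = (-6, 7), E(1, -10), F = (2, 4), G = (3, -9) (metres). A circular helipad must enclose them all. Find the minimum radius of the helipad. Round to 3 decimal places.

By Welzl's lemma the MEC is supported by two points (diametrically opposite) or three points (on a circumcircle).
The minimum enclosing circle is determined by three boundary points: B, D, E.
Their circumcentre is (-2/11, -6/11) with r² = 10985/121.
The farthest remaining point G is at distance² 9874/121 ≤ 10985/121.
r = √(10985/121) ≈ 9.528.

9.528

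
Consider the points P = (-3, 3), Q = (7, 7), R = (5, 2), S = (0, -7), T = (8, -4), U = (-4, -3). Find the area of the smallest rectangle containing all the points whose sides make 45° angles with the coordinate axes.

189

In coordinates u = x + y, v = x − y the rectangle is axis-aligned; the map (x,y)→(u,v) scales areas by 2.
u-values: 0, 14, 7, -7, 4, -7; range = 14 − (-7) = 21.
v-values: -6, 0, 3, 7, 12, -1; range = 12 − (-6) = 18.
Area = (21 × 18) / 2 = 189.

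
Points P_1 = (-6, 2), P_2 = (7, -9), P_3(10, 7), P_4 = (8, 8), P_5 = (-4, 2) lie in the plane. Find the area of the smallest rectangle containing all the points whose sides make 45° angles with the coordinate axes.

In coordinates u = x + y, v = x − y the rectangle is axis-aligned; the map (x,y)→(u,v) scales areas by 2.
u-values: -4, -2, 17, 16, -2; range = 17 − (-4) = 21.
v-values: -8, 16, 3, 0, -6; range = 16 − (-8) = 24.
Area = (21 × 24) / 2 = 252.

252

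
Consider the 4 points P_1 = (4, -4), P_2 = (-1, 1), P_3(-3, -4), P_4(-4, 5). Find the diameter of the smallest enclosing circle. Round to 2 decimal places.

A smallest enclosing disk is always determined by at most three of the input points on its boundary.
The farthest pair is P_1–P_4 with squared distance 145. The circle on this segment as diameter has centre (0, 0.5) and r² = 145/4 = 36.25.
Check P_2: distance² to centre = 1.25 ≤ 36.25, so it lies inside.
All remaining points lie in this disk, and no smaller disk contains both endpoints, so this is the minimum enclosing circle.
Diameter = 2r = 2√(36.25) ≈ 12.04.

12.04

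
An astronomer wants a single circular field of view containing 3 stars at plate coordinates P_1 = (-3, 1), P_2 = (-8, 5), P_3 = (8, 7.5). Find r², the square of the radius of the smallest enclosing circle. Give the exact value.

Side lengths²: P_1P_2² = 41, P_1P_3² = 163.25, P_2P_3² = 262.25.
Since P_2P_3² = 262.25 ≥ 163.25 + 41 = 204.25, the angle opposite P_2P_3 is not acute, so the smallest enclosing circle has P_2P_3 as diameter.
Centre = midpoint of P_2P_3 = (0, 6.25), r² = 262.25/4 = 65.5625.

65.5625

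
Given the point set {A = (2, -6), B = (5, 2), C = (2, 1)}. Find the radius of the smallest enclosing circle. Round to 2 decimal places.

Side lengths²: AB² = 73, AC² = 49, BC² = 10.
Since AB² = 73 ≥ 49 + 10 = 59, the angle opposite AB is not acute, so the smallest enclosing circle has AB as diameter.
Centre = midpoint of AB = (3.5, -2), r² = 73/4 = 18.25.
r = √(18.25) ≈ 4.27.

4.27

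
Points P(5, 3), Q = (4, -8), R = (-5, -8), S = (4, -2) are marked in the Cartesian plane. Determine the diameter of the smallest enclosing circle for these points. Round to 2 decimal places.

14.87

The farthest pair is P–R with squared distance 221. The circle on this segment as diameter has centre (0, -2.5) and r² = 221/4 = 55.25.
Check Q: distance² to centre = 46.25 ≤ 55.25, so it lies inside.
All remaining points lie in this disk, and no smaller disk contains both endpoints, so this is the minimum enclosing circle.
Diameter = 2r = 2√(55.25) ≈ 14.87.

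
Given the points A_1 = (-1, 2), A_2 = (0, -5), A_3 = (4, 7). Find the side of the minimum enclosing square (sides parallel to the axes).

12

The bounding box has width 5 and height 12.
An axis-aligned square enclosing the set must have side ≥ max(width, height).
So the minimum side is max(5, 12) = 12.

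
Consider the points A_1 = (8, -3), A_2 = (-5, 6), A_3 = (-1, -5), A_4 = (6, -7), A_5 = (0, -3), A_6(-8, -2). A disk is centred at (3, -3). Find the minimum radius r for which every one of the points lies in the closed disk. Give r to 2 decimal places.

12.04

The required radius is the distance from (3, -3) to the farthest point.
Squared distances: 25, 145, 20, 25, 9, 122.
Maximum is 145, attained at A_2.
r = √145 ≈ 12.04.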